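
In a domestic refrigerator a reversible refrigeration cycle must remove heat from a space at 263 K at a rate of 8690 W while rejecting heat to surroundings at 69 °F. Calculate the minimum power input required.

Ẇ_in ≈ 1015 W

T_H = 69 °F → (69 − 32) × 5/9 = 20.56 °C = 293.71 K.
The reversible coefficient of performance is COP_R = T_C/(T_H − T_C) = 263.00/30.71 = 8.5652.
W = Q_C/COP_R = 8690/8.5652 = 1015 W.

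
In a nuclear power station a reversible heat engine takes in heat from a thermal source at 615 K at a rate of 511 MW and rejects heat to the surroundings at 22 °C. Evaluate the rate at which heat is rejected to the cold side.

T_C = 22 °C → 22 + 273.15 = 295.15 K.
Since the cycle is reversible, η = 1 − T_C/T_H = 1 − 295.15/615.00 = 0.5201.
For a reversible cycle Q_C/Q_H = T_C/T_H, so Q_C = 511 × 295.15/615.00 = 245.2 MW.

Q̇_C ≈ 245.2 MW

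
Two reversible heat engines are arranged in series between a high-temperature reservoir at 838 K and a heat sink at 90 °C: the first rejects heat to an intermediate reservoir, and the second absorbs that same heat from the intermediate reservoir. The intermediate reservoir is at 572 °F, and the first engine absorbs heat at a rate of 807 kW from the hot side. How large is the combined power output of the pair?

T_C = 90 °C → 90 + 273.15 = 363.15 K.
Two reversible stages in series are equivalent to a single Carnot engine between T_H and T_C, so η_total = 1 − T_C/T_H = 1 − 363.15/838.00 = 0.5666.
W_total = η_total · Q_H = 0.5666 × 807 = 457.3 kW.

Ẇ_total ≈ 457.3 kW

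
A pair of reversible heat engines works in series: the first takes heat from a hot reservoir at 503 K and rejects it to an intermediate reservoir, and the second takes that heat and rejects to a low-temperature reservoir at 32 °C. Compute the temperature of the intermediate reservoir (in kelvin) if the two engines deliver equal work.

T_m ≈ 404 K

T_C = 32 °C → 32 + 273.15 = 305.15 K.
For reversible stages Q_m = Q_H·(T_m/T_H). Setting W₁ = Q_H(1 − T_m/T_H) equal to W₂ = Q_m(1 − T_C/T_m) = Q_H·(T_m − T_C)/T_H gives T_H − T_m = T_m − T_C, so T_m = (T_H + T_C)/2 = (503.00 + 305.15)/2 = 404 K.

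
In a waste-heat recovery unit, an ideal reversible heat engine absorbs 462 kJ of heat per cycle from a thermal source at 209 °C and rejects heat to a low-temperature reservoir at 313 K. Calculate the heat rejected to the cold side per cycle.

T_H = 209 °C → 209 + 273.15 = 482.15 K.
Carnot efficiency: η = 1 − T_C/T_H = 1 − 313.00/482.15 = 0.3508.
For a reversible cycle Q_C/Q_H = T_C/T_H, so Q_C = 462 × 313.00/482.15 = 299.9 kJ.

Q_C ≈ 299.9 kJ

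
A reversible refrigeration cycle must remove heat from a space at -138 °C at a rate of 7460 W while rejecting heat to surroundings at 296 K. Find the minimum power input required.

T_C = -138 °C → -138 + 273.15 = 135.15 K.
For a reversible refrigerator, COP_R = T_C/(T_H − T_C) = 135.15/160.85 = 0.8402.
W = Q_C/COP_R = 7460/0.8402 = 8880 W.

Ẇ_in ≈ 8880 W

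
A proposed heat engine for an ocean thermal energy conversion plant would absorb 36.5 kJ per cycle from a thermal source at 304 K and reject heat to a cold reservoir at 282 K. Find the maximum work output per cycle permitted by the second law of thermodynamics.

By the Carnot theorem, η_max = 1 − T_C/T_H = 1 − 282.00/304.00 = 0.0724.
W_max = η_max · Q_H = 0.0724 × 36.5 = 2.641 kJ.

W_max ≈ 2.641 kJ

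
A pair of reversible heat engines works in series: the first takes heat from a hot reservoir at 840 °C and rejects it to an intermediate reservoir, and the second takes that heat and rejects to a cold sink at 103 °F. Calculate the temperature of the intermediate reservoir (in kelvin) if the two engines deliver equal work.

T_H = 840 °C → 840 + 273.15 = 1113.15 K.
T_C = 103 °F → (103 − 32) × 5/9 = 39.44 °C = 312.59 K.
For reversible stages Q_m = Q_H·(T_m/T_H). Setting W₁ = Q_H(1 − T_m/T_H) equal to W₂ = Q_m(1 − T_C/T_m) = Q_H·(T_m − T_C)/T_H gives T_H − T_m = T_m − T_C, so T_m = (T_H + T_C)/2 = (1113.15 + 312.59)/2 = 713 K.

T_m ≈ 713 K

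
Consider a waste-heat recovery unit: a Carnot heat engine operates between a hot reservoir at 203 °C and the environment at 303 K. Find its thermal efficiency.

η ≈ 0.3636

T_H = 203 °C → 203 + 273.15 = 476.15 K.
Carnot efficiency: η = 1 − T_C/T_H = 1 − 303.00/476.15 = 0.3636.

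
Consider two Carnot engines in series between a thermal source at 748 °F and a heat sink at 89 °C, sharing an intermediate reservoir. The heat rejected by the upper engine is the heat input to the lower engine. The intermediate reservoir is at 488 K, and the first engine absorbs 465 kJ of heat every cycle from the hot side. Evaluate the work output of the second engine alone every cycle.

T_H = 748 °F → (748 − 32) × 5/9 = 397.78 °C = 670.93 K.
T_C = 89 °C → 89 + 273.15 = 362.15 K.
Heat entering the second stage: Q_m = Q_H·(T_m/T_H) = 465 × 488.00/670.93 = 338 kJ.
Second-stage efficiency η₂ = 1 − T_C/T_m = 1 − 362.15/488.00 = 0.2579, so W₂ = η₂·Q_m = 87.2 kJ.

W₂ ≈ 87.2 kJ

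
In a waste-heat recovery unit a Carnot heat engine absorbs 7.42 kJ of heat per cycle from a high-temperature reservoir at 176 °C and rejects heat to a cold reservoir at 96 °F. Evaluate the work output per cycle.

T_H = 176 °C → 176 + 273.15 = 449.15 K.
T_C = 96 °F → (96 − 32) × 5/9 = 35.56 °C = 308.71 K.
η_rev = 1 − T_C/T_H = 1 − 308.71/449.15 = 0.3127.
W = η·Q_H = 0.3127 × 7.42 = 2.320 kJ.

W ≈ 2.320 kJ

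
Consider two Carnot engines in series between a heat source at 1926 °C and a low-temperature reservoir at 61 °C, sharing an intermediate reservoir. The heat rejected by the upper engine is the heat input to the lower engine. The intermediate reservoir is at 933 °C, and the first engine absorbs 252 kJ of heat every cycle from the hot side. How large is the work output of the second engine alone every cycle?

W₂ ≈ 99.9 kJ

T_H = 1926 °C → 1926 + 273.15 = 2199.15 K.
T_C = 61 °C → 61 + 273.15 = 334.15 K.
T_m = 933 °C → 933 + 273.15 = 1206.15 K.
Heat entering the second stage: Q_m = Q_H·(T_m/T_H) = 252 × 1206.15/2199.15 = 138 kJ.
Second-stage efficiency η₂ = 1 − T_C/T_m = 1 − 334.15/1206.15 = 0.7230, so W₂ = η₂·Q_m = 99.9 kJ.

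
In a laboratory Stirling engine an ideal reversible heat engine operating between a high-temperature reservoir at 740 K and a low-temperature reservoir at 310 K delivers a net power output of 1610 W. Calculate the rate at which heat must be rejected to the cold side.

Q̇_C ≈ 1161 W

The Carnot efficiency is η = 1 − T_C/T_H = 1 − 310.00/740.00 = 0.5811.
Since Q_C/Q_H = T_C/T_H and Q_H = W/η, Q_C = W·T_C/(T_H − T_C) = 1610 × 310.00/430.00 = 1161 W.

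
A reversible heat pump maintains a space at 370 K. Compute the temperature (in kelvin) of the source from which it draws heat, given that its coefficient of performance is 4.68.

COP_HP = T_H/(T_H − T_C) ⇒ T_C = T_H·(COP_HP − 1)/COP_HP = 370.00 × (4.68 − 1)/4.68 = 290.9 K.

T_C ≈ 290.9 K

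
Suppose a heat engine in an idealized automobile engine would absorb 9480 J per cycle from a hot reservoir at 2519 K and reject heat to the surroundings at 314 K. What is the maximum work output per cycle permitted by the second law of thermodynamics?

No engine can exceed the Carnot limit: η_max = 1 − T_C/T_H = 1 − 314.00/2519.00 = 0.8753.
W_max = η_max · Q_H = 0.8753 × 9480 = 8300 J.

W_max ≈ 8300 J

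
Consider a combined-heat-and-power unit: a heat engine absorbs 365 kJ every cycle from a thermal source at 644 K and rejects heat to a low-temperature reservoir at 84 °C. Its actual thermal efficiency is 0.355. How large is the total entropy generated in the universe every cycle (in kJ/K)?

T_C = 84 °C → 84 + 273.15 = 357.15 K.
W = η·Q_H = 0.355 × 365 = 129.6 kJ, so Q_C = Q_H − W = 235.4 kJ.
The hot reservoir loses entropy Q_H/T_H = 365/644.00 = 0.5668 kJ/K; the cold reservoir gains Q_C/T_C = 235.4/357.15 = 0.6592 kJ/K.
ΔS_univ = −Q_H/T_H + Q_C/T_C = 0.09241 kJ/K (> 0, since η = 0.355 < η_Carnot = 0.445).

ΔS_univ ≈ 0.09241 kJ/K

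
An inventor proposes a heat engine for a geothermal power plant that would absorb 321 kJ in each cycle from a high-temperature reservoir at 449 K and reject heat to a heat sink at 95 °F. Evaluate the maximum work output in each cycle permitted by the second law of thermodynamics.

T_C = 95 °F → (95 − 32) × 5/9 = 35.00 °C = 308.15 K.
By the Carnot theorem, η_max = 1 − T_C/T_H = 1 − 308.15/449.00 = 0.3137.
W_max = η_max · Q_H = 0.3137 × 321 = 100.7 kJ.

W_max ≈ 100.7 kJ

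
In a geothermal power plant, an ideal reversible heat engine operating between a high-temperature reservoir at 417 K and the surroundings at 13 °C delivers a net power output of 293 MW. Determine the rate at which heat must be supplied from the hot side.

T_C = 13 °C → 13 + 273.15 = 286.15 K.
Carnot efficiency: η = 1 − T_C/T_H = 1 − 286.15/417.00 = 0.3138.
Q_H = W/η = 293/0.3138 = 934 MW.

Q̇_H ≈ 934 MW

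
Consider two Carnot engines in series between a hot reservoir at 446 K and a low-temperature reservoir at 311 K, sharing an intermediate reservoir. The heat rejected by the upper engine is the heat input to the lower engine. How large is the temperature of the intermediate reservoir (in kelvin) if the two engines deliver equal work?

T_m ≈ 378 K

For reversible stages Q_m = Q_H·(T_m/T_H). Setting W₁ = Q_H(1 − T_m/T_H) equal to W₂ = Q_m(1 − T_C/T_m) = Q_H·(T_m − T_C)/T_H gives T_H − T_m = T_m − T_C, so T_m = (T_H + T_C)/2 = (446.00 + 311.00)/2 = 378 K.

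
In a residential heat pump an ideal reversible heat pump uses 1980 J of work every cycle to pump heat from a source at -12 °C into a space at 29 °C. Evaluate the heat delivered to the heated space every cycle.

T_H = 29 °C → 29 + 273.15 = 302.15 K.
T_C = -12 °C → -12 + 273.15 = 261.15 K.
The Carnot heat-pump COP is COP_HP = T_H/(T_H − T_C) = 302.15/41.00 = 7.3695.
Q_H = COP_HP · W = 7.3695 × 1980 = 14600 J.

Q_H ≈ 14600 J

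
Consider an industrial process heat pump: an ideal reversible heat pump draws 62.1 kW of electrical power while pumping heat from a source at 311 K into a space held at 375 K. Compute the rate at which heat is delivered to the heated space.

Q̇_H ≈ 363.9 kW

For a reversible heat pump, COP_HP = T_H/(T_H − T_C) = 375.00/64.00 = 5.8594.
Q_H = COP_HP · W = 5.8594 × 62.1 = 363.9 kW.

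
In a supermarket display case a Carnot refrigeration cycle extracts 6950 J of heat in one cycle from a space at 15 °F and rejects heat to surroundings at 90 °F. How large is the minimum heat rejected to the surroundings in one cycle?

T_H = 90 °F → (90 − 32) × 5/9 = 32.22 °C = 305.37 K.
T_C = 15 °F → (15 − 32) × 5/9 = -9.44 °C = 263.71 K.
For a reversible cycle Q_H/Q_C = T_H/T_C, so Q_H = Q_C·T_H/T_C = 6950 × 305.37/263.71 = 8050 J.

Q_H ≈ 8050 J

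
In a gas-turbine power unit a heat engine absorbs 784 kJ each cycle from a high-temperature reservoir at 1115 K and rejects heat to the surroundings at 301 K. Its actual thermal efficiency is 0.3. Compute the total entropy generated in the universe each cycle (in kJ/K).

W = η·Q_H = 0.3 × 784 = 235.2 kJ, so Q_C = Q_H − W = 548.8 kJ.
Entropy balance on the reservoirs: −Q_H/T_H = -0.7031 kJ/K, +Q_C/T_C = 1.823 kJ/K.
ΔS_univ = −Q_H/T_H + Q_C/T_C = 1.120 kJ/K (> 0, since η = 0.3 < η_Carnot = 0.730).

ΔS_univ ≈ 1.120 kJ/K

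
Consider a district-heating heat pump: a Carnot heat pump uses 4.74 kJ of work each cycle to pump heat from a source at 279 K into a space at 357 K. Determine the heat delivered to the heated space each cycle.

The Carnot heat-pump COP is COP_HP = T_H/(T_H − T_C) = 357.00/78.00 = 4.5769.
Q_H = COP_HP · W = 4.5769 × 4.74 = 21.7 kJ.

Q_H ≈ 21.7 kJ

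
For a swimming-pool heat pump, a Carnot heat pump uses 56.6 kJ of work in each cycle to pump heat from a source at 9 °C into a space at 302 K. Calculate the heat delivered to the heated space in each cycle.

Q_H ≈ 861 kJ

T_C = 9 °C → 9 + 273.15 = 282.15 K.
Reversible heating COP: COP_HP = T_H/(T_H − T_C) = 302.00/19.85 = 15.2141.
Q_H = COP_HP · W = 15.2141 × 56.6 = 861 kJ.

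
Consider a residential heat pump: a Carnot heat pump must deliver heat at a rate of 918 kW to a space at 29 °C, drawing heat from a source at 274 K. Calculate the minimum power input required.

T_H = 29 °C → 29 + 273.15 = 302.15 K.
The Carnot heat-pump COP is COP_HP = T_H/(T_H − T_C) = 302.15/28.15 = 10.7336.
W = Q_H/COP_HP = 918/10.7336 = 85.5 kW.

Ẇ_in ≈ 85.5 kW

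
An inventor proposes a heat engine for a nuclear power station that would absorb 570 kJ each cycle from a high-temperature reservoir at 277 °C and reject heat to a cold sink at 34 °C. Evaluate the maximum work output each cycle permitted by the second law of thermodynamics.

W_max ≈ 252 kJ

T_H = 277 °C → 277 + 273.15 = 550.15 K.
T_C = 34 °C → 34 + 273.15 = 307.15 K.
The second-law ceiling is the Carnot efficiency, η_max = 1 − T_C/T_H = 1 − 307.15/550.15 = 0.4417.
W_max = η_max · Q_H = 0.4417 × 570 = 252 kJ.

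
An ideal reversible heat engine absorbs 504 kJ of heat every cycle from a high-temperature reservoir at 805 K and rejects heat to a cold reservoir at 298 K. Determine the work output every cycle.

W ≈ 317 kJ

For a reversible engine, η = 1 − T_C/T_H = 1 − 298.00/805.00 = 0.6298.
W = η·Q_H = 0.6298 × 504 = 317 kJ.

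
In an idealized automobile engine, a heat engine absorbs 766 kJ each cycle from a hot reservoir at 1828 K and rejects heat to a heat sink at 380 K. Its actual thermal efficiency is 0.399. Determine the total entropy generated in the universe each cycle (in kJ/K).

ΔS_univ ≈ 0.792 kJ/K

W = η·Q_H = 0.399 × 766 = 305.6 kJ, so Q_C = Q_H − W = 460.4 kJ.
Reservoir entropy changes: ΔS_H = −Q_H/T_H = −766/1828.00 = -0.4190 kJ/K and ΔS_C = +Q_C/T_C = 460.4/380.00 = 1.211 kJ/K.
ΔS_univ = −Q_H/T_H + Q_C/T_C = 0.792 kJ/K (> 0, since η = 0.399 < η_Carnot = 0.792).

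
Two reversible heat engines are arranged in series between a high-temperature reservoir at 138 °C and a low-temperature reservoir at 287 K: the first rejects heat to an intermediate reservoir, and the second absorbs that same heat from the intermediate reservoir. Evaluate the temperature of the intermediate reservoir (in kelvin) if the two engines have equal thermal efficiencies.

T_m ≈ 344 K

T_H = 138 °C → 138 + 273.15 = 411.15 K.
Equal efficiencies require 1 − T_m/T_H = 1 − T_C/T_m, i.e. T_m/T_H = T_C/T_m, so T_m = √(T_H·T_C) = √(411.15 × 287.00) = 344 K.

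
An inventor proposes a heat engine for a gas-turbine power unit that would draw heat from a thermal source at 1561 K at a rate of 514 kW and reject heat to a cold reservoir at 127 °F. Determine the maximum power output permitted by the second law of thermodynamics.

Ẇ_max ≈ 406.7 kW

T_C = 127 °F → (127 − 32) × 5/9 = 52.78 °C = 325.93 K.
The second-law ceiling is the Carnot efficiency, η_max = 1 − T_C/T_H = 1 − 325.93/1561.00 = 0.7912.
W_max = η_max · Q_H = 0.7912 × 514 = 406.7 kW.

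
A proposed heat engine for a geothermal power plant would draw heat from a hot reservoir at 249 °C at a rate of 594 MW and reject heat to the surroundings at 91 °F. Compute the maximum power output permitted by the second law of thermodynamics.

Ẇ_max ≈ 246.0 MW

T_H = 249 °C → 249 + 273.15 = 522.15 K.
T_C = 91 °F → (91 − 32) × 5/9 = 32.78 °C = 305.93 K.
The second-law ceiling is the Carnot efficiency, η_max = 1 − T_C/T_H = 1 − 305.93/522.15 = 0.4141.
W_max = η_max · Q_H = 0.4141 × 594 = 246.0 MW.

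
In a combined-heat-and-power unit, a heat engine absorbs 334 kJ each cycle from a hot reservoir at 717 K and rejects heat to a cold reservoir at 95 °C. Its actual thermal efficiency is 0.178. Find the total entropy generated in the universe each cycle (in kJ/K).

T_C = 95 °C → 95 + 273.15 = 368.15 K.
W = η·Q_H = 0.178 × 334 = 59.45 kJ, so Q_C = Q_H − W = 274.5 kJ.
Entropy balance on the reservoirs: −Q_H/T_H = -0.4658 kJ/K, +Q_C/T_C = 0.7458 kJ/K.
ΔS_univ = −Q_H/T_H + Q_C/T_C = 0.280 kJ/K (> 0, since η = 0.178 < η_Carnot = 0.487).

ΔS_univ ≈ 0.280 kJ/K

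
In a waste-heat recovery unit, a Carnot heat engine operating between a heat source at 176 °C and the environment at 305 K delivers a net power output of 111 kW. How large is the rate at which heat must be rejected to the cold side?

T_H = 176 °C → 176 + 273.15 = 449.15 K.
The Carnot efficiency is η = 1 − T_C/T_H = 1 − 305.00/449.15 = 0.3209.
Since Q_C/Q_H = T_C/T_H and Q_H = W/η, Q_C = W·T_C/(T_H − T_C) = 111 × 305.00/144.15 = 235 kW.

Q̇_C ≈ 235 kW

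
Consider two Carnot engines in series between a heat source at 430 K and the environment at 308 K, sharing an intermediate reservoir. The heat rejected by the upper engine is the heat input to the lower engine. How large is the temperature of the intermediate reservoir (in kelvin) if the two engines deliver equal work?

For reversible stages Q_m = Q_H·(T_m/T_H). Setting W₁ = Q_H(1 − T_m/T_H) equal to W₂ = Q_m(1 − T_C/T_m) = Q_H·(T_m − T_C)/T_H gives T_H − T_m = T_m − T_C, so T_m = (T_H + T_C)/2 = (430.00 + 308.00)/2 = 369 K.

T_m ≈ 369 K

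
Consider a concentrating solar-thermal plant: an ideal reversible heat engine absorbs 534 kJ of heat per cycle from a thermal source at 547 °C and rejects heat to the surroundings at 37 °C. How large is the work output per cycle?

W ≈ 332.1 kJ

T_H = 547 °C → 547 + 273.15 = 820.15 K.
T_C = 37 °C → 37 + 273.15 = 310.15 K.
η_rev = 1 − T_C/T_H = 1 − 310.15/820.15 = 0.6218.
W = η·Q_H = 0.6218 × 534 = 332.1 kJ.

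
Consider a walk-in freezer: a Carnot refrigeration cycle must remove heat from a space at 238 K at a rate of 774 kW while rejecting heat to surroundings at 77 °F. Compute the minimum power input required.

T_H = 77 °F → (77 − 32) × 5/9 = 25.00 °C = 298.15 K.
The reversible coefficient of performance is COP_R = T_C/(T_H − T_C) = 238.00/60.15 = 3.9568.
W = Q_C/COP_R = 774/3.9568 = 196 kW.

Ẇ_in ≈ 196 kW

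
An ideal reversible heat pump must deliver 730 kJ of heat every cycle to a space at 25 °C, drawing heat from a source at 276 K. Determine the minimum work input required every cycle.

W_in ≈ 54.23 kJ

T_H = 25 °C → 25 + 273.15 = 298.15 K.
Reversible heating COP: COP_HP = T_H/(T_H − T_C) = 298.15/22.15 = 13.4605.
W = Q_H/COP_HP = 730/13.4605 = 54.23 kJ.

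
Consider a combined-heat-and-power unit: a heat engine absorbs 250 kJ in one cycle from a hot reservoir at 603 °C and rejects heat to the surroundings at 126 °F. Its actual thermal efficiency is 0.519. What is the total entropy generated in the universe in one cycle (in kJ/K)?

ΔS_univ ≈ 0.08424 kJ/K

T_H = 603 °C → 603 + 273.15 = 876.15 K.
T_C = 126 °F → (126 − 32) × 5/9 = 52.22 °C = 325.37 K.
W = η·Q_H = 0.519 × 250 = 129.8 kJ, so Q_C = Q_H − W = 120.2 kJ.
Reservoir entropy changes: ΔS_H = −Q_H/T_H = −250/876.15 = -0.2853 kJ/K and ΔS_C = +Q_C/T_C = 120.2/325.37 = 0.3696 kJ/K.
ΔS_univ = −Q_H/T_H + Q_C/T_C = 0.08424 kJ/K (> 0, since η = 0.519 < η_Carnot = 0.629).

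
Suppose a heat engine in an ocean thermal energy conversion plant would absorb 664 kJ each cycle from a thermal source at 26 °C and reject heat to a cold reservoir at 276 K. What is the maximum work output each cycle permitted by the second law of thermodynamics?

T_H = 26 °C → 26 + 273.15 = 299.15 K.
The second-law ceiling is the Carnot efficiency, η_max = 1 − T_C/T_H = 1 − 276.00/299.15 = 0.0774.
W_max = η_max · Q_H = 0.0774 × 664 = 51.38 kJ.

W_max ≈ 51.38 kJ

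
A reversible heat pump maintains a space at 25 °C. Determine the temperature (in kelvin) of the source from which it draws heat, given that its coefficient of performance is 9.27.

T_C ≈ 266 K

T_H = 25 °C → 25 + 273.15 = 298.15 K.
COP_HP = T_H/(T_H − T_C) ⇒ T_C = T_H·(COP_HP − 1)/COP_HP = 298.15 × (9.27 − 1)/9.27 = 266 K.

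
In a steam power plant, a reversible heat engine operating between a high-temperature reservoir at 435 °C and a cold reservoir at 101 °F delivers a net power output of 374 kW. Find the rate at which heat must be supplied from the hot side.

T_H = 435 °C → 435 + 273.15 = 708.15 K.
T_C = 101 °F → (101 − 32) × 5/9 = 38.33 °C = 311.48 K.
Carnot efficiency: η = 1 − T_C/T_H = 1 − 311.48/708.15 = 0.5601.
Q_H = W/η = 374/0.5601 = 668 kW.

Q̇_H ≈ 668 kW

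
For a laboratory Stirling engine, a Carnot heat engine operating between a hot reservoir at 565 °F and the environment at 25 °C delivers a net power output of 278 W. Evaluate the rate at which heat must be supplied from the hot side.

Q̇_H ≈ 584 W

T_H = 565 °F → (565 − 32) × 5/9 = 296.11 °C = 569.26 K.
T_C = 25 °C → 25 + 273.15 = 298.15 K.
η_rev = 1 − T_C/T_H = 1 − 298.15/569.26 = 0.4763.
Q_H = W/η = 278/0.4763 = 584 W.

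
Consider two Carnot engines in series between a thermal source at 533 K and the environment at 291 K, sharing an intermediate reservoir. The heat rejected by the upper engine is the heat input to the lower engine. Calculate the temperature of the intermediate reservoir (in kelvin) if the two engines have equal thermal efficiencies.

T_m ≈ 393.8 K

Equal efficiencies require 1 − T_m/T_H = 1 − T_C/T_m, i.e. T_m/T_H = T_C/T_m, so T_m = √(T_H·T_C) = √(533.00 × 291.00) = 393.8 K.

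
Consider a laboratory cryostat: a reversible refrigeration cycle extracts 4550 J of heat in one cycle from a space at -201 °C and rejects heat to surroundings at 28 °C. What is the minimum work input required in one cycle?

W_in ≈ 14440 J

T_H = 28 °C → 28 + 273.15 = 301.15 K.
T_C = -201 °C → -201 + 273.15 = 72.15 K.
The reversible coefficient of performance is COP_R = T_C/(T_H − T_C) = 72.15/229.00 = 0.3151.
W = Q_C/COP_R = 4550/0.3151 = 14440 J.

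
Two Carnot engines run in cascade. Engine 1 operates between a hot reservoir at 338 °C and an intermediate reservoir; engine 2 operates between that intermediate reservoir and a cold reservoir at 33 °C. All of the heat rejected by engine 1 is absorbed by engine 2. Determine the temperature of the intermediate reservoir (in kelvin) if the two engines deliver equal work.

T_m ≈ 459 K

T_H = 338 °C → 338 + 273.15 = 611.15 K.
T_C = 33 °C → 33 + 273.15 = 306.15 K.
For reversible stages Q_m = Q_H·(T_m/T_H). Setting W₁ = Q_H(1 − T_m/T_H) equal to W₂ = Q_m(1 − T_C/T_m) = Q_H·(T_m − T_C)/T_H gives T_H − T_m = T_m − T_C, so T_m = (T_H + T_C)/2 = (611.15 + 306.15)/2 = 459 K.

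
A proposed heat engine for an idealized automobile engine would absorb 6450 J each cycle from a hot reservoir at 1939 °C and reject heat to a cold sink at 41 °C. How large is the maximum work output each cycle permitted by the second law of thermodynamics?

W_max ≈ 5534 J

T_H = 1939 °C → 1939 + 273.15 = 2212.15 K.
T_C = 41 °C → 41 + 273.15 = 314.15 K.
The upper bound on efficiency is η_max = 1 − T_C/T_H = 1 − 314.15/2212.15 = 0.8580.
W_max = η_max · Q_H = 0.8580 × 6450 = 5534 J.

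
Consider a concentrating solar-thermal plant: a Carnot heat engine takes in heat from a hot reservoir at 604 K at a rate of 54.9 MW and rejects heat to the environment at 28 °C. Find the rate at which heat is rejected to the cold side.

T_C = 28 °C → 28 + 273.15 = 301.15 K.
η_rev = 1 − T_C/T_H = 1 − 301.15/604.00 = 0.5014.
For a reversible cycle Q_C/Q_H = T_C/T_H, so Q_C = 54.9 × 301.15/604.00 = 27.4 MW.

Q̇_C ≈ 27.4 MW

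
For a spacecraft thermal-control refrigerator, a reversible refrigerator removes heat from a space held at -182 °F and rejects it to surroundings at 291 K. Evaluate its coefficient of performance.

T_C = -182 °F → (-182 − 32) × 5/9 = -118.89 °C = 154.26 K.
The reversible coefficient of performance is COP_R = T_C/(T_H − T_C) = 154.26/(291.00 − 154.26) = 1.128.

COP_R ≈ 1.128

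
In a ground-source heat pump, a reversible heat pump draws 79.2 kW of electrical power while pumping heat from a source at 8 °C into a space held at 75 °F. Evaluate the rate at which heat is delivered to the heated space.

Q̇_H ≈ 1480 kW

T_H = 75 °F → (75 − 32) × 5/9 = 23.89 °C = 297.04 K.
T_C = 8 °C → 8 + 273.15 = 281.15 K.
Reversible heating COP: COP_HP = T_H/(T_H − T_C) = 297.04/15.89 = 18.6948.
Q_H = COP_HP · W = 18.6948 × 79.2 = 1480 kW.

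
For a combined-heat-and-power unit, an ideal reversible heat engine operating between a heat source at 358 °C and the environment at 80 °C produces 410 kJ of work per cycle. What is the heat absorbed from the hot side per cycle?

Q_H ≈ 931 kJ

T_H = 358 °C → 358 + 273.15 = 631.15 K.
T_C = 80 °C → 80 + 273.15 = 353.15 K.
Carnot efficiency: η = 1 − T_C/T_H = 1 − 353.15/631.15 = 0.4405.
Q_H = W/η = 410/0.4405 = 931 kJ.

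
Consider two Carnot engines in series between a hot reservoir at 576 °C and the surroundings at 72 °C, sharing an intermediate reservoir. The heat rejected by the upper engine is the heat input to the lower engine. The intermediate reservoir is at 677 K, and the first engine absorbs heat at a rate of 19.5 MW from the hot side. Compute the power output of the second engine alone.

T_H = 576 °C → 576 + 273.15 = 849.15 K.
T_C = 72 °C → 72 + 273.15 = 345.15 K.
Heat entering the second stage: Q_m = Q_H·(T_m/T_H) = 19.5 × 677.00/849.15 = 15.5 MW.
Second-stage efficiency η₂ = 1 − T_C/T_m = 1 − 345.15/677.00 = 0.4902, so W₂ = η₂·Q_m = 7.62 MW.

Ẇ₂ ≈ 7.62 MW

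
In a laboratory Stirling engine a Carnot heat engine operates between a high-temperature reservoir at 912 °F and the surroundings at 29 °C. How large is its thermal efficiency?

η ≈ 0.603

T_H = 912 °F → (912 − 32) × 5/9 = 488.89 °C = 762.04 K.
T_C = 29 °C → 29 + 273.15 = 302.15 K.
η_rev = 1 − T_C/T_H = 1 − 302.15/762.04 = 0.603.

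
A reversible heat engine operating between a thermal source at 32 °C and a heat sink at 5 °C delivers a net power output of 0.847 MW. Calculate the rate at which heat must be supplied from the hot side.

Q̇_H ≈ 9.57 MW

T_H = 32 °C → 32 + 273.15 = 305.15 K.
T_C = 5 °C → 5 + 273.15 = 278.15 K.
The Carnot efficiency is η = 1 − T_C/T_H = 1 − 278.15/305.15 = 0.0885.
Q_H = W/η = 0.847/0.0885 = 9.57 MW.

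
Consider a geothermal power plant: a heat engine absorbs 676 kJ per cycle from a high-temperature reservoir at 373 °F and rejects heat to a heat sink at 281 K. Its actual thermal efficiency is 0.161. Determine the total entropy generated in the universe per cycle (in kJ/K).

T_H = 373 °F → (373 − 32) × 5/9 = 189.44 °C = 462.59 K.
W = η·Q_H = 0.161 × 676 = 108.8 kJ, so Q_C = Q_H − W = 567.2 kJ.
Entropy balance on the reservoirs: −Q_H/T_H = -1.461 kJ/K, +Q_C/T_C = 2.018 kJ/K.
ΔS_univ = −Q_H/T_H + Q_C/T_C = 0.557 kJ/K (> 0, since η = 0.161 < η_Carnot = 0.393).

ΔS_univ ≈ 0.557 kJ/K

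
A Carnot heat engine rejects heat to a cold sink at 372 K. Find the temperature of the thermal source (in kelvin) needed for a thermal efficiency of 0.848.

From η = 1 − T_C/T_H, solving for T_H gives T_H = T_C/(1 − η) = 372.00/(1 − 0.848) = 2450 K.

T_H ≈ 2450 K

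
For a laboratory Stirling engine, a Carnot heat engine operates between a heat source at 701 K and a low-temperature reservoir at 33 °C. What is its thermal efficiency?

T_C = 33 °C → 33 + 273.15 = 306.15 K.
Carnot efficiency: η = 1 − T_C/T_H = 1 − 306.15/701.00 = 0.563.

η ≈ 0.563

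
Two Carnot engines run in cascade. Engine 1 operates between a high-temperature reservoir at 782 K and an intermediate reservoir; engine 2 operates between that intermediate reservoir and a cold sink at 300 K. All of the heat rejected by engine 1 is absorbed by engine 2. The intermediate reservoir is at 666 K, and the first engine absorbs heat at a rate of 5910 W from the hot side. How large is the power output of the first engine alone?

First-stage efficiency η₁ = 1 − T_m/T_H = 1 − 666.00/782.00 = 0.1483.
W₁ = η₁·Q_H = 0.1483 × 5910 = 876.7 W.

Ẇ₁ ≈ 876.7 W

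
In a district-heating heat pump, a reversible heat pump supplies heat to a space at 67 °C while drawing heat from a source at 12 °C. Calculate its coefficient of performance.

COP_HP ≈ 6.185

T_H = 67 °C → 67 + 273.15 = 340.15 K.
T_C = 12 °C → 12 + 273.15 = 285.15 K.
For a reversible heat pump, COP_HP = T_H/(T_H − T_C) = 340.15/(340.15 − 285.15) = 6.185.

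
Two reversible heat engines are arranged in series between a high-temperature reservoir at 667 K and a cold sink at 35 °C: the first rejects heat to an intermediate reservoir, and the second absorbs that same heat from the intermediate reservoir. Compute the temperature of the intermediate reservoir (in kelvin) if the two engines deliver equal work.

T_C = 35 °C → 35 + 273.15 = 308.15 K.
For reversible stages Q_m = Q_H·(T_m/T_H). Setting W₁ = Q_H(1 − T_m/T_H) equal to W₂ = Q_m(1 − T_C/T_m) = Q_H·(T_m − T_C)/T_H gives T_H − T_m = T_m − T_C, so T_m = (T_H + T_C)/2 = (667.00 + 308.15)/2 = 487.6 K.

T_m ≈ 487.6 K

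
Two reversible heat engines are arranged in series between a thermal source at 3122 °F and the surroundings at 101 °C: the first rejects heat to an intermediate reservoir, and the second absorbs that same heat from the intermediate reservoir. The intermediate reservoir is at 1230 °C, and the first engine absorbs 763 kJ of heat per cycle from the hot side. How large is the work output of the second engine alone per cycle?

T_H = 3122 °F → (3122 − 32) × 5/9 = 1716.67 °C = 1989.82 K.
T_C = 101 °C → 101 + 273.15 = 374.15 K.
T_m = 1230 °C → 1230 + 273.15 = 1503.15 K.
Heat entering the second stage: Q_m = Q_H·(T_m/T_H) = 763 × 1503.15/1989.82 = 576.4 kJ.
Second-stage efficiency η₂ = 1 − T_C/T_m = 1 − 374.15/1503.15 = 0.7511, so W₂ = η₂·Q_m = 432.9 kJ.

W₂ ≈ 432.9 kJ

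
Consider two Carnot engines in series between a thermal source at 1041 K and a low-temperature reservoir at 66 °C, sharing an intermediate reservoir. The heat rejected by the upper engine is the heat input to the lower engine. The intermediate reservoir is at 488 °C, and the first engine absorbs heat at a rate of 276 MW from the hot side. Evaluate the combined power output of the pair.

T_C = 66 °C → 66 + 273.15 = 339.15 K.
Two reversible stages in series are equivalent to a single Carnot engine between T_H and T_C, so η_total = 1 − T_C/T_H = 1 − 339.15/1041.00 = 0.6742.
W_total = η_total · Q_H = 0.6742 × 276 = 186 MW.

Ẇ_total ≈ 186 MW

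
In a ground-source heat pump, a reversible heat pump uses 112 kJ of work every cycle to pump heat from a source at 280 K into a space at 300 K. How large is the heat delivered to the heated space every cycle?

COP_HP = T_H/(T_H − T_C) = 300.00/20.00 = 15.0000.
Q_H = COP_HP · W = 15.0000 × 112 = 1680 kJ.

Q_H ≈ 1680 kJ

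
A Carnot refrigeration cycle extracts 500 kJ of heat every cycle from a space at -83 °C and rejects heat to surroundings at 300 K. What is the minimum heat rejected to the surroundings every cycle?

T_C = -83 °C → -83 + 273.15 = 190.15 K.
For a reversible cycle Q_H/Q_C = T_H/T_C, so Q_H = Q_C·T_H/T_C = 500 × 300.00/190.15 = 788.9 kJ.

Q_H ≈ 788.9 kJ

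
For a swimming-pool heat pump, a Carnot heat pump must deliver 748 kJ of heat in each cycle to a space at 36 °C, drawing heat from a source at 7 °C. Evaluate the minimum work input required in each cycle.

W_in ≈ 70.2 kJ

T_H = 36 °C → 36 + 273.15 = 309.15 K.
T_C = 7 °C → 7 + 273.15 = 280.15 K.
COP_HP = T_H/(T_H − T_C) = 309.15/29.00 = 10.6603.
W = Q_H/COP_HP = 748/10.6603 = 70.2 kJ.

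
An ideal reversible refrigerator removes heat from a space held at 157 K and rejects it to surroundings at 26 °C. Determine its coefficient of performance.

COP_R ≈ 1.104

T_H = 26 °C → 26 + 273.15 = 299.15 K.
The reversible coefficient of performance is COP_R = T_C/(T_H − T_C) = 157.00/(299.15 − 157.00) = 1.104.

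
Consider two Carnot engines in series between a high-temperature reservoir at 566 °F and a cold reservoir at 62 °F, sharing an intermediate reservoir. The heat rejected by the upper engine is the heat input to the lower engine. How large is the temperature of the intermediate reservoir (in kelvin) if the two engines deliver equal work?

T_m ≈ 430 K

T_H = 566 °F → (566 − 32) × 5/9 = 296.67 °C = 569.82 K.
T_C = 62 °F → (62 − 32) × 5/9 = 16.67 °C = 289.82 K.
For reversible stages Q_m = Q_H·(T_m/T_H). Setting W₁ = Q_H(1 − T_m/T_H) equal to W₂ = Q_m(1 − T_C/T_m) = Q_H·(T_m − T_C)/T_H gives T_H − T_m = T_m − T_C, so T_m = (T_H + T_C)/2 = (569.82 + 289.82)/2 = 430 K.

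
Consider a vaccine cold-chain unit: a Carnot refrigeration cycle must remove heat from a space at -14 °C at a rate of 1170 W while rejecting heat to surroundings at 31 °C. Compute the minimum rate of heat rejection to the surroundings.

Q̇_H ≈ 1373 W

T_H = 31 °C → 31 + 273.15 = 304.15 K.
T_C = -14 °C → -14 + 273.15 = 259.15 K.
For a reversible cycle Q_H/Q_C = T_H/T_C, so Q_H = Q_C·T_H/T_C = 1170 × 304.15/259.15 = 1373 W.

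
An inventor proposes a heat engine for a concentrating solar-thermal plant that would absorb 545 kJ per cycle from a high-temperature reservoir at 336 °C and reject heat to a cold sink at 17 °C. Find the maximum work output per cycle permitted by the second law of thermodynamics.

W_max ≈ 285 kJ

T_H = 336 °C → 336 + 273.15 = 609.15 K.
T_C = 17 °C → 17 + 273.15 = 290.15 K.
The upper bound on efficiency is η_max = 1 − T_C/T_H = 1 − 290.15/609.15 = 0.5237.
W_max = η_max · Q_H = 0.5237 × 545 = 285 kJ.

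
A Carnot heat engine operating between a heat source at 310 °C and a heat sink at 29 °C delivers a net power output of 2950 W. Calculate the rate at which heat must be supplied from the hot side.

T_H = 310 °C → 310 + 273.15 = 583.15 K.
T_C = 29 °C → 29 + 273.15 = 302.15 K.
Since the cycle is reversible, η = 1 − T_C/T_H = 1 − 302.15/583.15 = 0.4819.
Q_H = W/η = 2950/0.4819 = 6122 W.

Q̇_H ≈ 6122 W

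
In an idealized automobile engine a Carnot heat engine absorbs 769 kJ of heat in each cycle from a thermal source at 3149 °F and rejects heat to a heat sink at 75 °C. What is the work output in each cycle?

T_H = 3149 °F → (3149 − 32) × 5/9 = 1731.67 °C = 2004.82 K.
T_C = 75 °C → 75 + 273.15 = 348.15 K.
The Carnot efficiency is η = 1 − T_C/T_H = 1 − 348.15/2004.82 = 0.8263.
W = η·Q_H = 0.8263 × 769 = 635.5 kJ.

W ≈ 635.5 kJ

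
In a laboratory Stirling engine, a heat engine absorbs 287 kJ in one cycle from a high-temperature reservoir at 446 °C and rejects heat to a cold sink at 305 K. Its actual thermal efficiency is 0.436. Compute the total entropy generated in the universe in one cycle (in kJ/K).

T_H = 446 °C → 446 + 273.15 = 719.15 K.
W = η·Q_H = 0.436 × 287 = 125.1 kJ, so Q_C = Q_H − W = 161.9 kJ.
Reservoir entropy changes: ΔS_H = −Q_H/T_H = −287/719.15 = -0.3991 kJ/K and ΔS_C = +Q_C/T_C = 161.9/305.00 = 0.5307 kJ/K.
ΔS_univ = −Q_H/T_H + Q_C/T_C = 0.1316 kJ/K (> 0, since η = 0.436 < η_Carnot = 0.576).

ΔS_univ ≈ 0.1316 kJ/K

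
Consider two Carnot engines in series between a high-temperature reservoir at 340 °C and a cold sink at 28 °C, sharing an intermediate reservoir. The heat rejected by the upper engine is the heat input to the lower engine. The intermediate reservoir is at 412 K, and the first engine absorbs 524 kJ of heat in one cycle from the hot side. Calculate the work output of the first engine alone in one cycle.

W₁ ≈ 172 kJ

T_H = 340 °C → 340 + 273.15 = 613.15 K.
T_C = 28 °C → 28 + 273.15 = 301.15 K.
First-stage efficiency η₁ = 1 − T_m/T_H = 1 − 412.00/613.15 = 0.3281.
W₁ = η₁·Q_H = 0.3281 × 524 = 172 kJ.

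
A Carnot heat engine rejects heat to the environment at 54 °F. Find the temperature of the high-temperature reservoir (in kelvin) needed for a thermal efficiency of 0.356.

T_C = 54 °F → (54 − 32) × 5/9 = 12.22 °C = 285.37 K.
From η = 1 − T_C/T_H, solving for T_H gives T_H = T_C/(1 − η) = 285.37/(1 − 0.356) = 443 K.

T_H ≈ 443 K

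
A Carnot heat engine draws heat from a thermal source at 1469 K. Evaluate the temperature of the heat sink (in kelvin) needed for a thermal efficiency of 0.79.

From η = 1 − T_C/T_H, T_C = T_H·(1 − η) = 1469.00 × (1 − 0.79) = 308.5 K.

T_C ≈ 308.5 K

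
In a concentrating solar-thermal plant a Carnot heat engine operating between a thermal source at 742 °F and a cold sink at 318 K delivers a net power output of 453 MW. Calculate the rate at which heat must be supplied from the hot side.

T_H = 742 °F → (742 − 32) × 5/9 = 394.44 °C = 667.59 K.
Since the cycle is reversible, η = 1 − T_C/T_H = 1 − 318.00/667.59 = 0.5237.
Q_H = W/η = 453/0.5237 = 865.1 MW.

Q̇_H ≈ 865.1 MW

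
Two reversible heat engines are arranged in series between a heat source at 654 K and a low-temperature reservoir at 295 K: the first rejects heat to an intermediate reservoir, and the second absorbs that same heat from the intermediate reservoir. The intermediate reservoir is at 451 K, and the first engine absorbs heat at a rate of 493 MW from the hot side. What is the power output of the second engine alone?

Heat entering the second stage: Q_m = Q_H·(T_m/T_H) = 493 × 451.00/654.00 = 340 MW.
Second-stage efficiency η₂ = 1 − T_C/T_m = 1 − 295.00/451.00 = 0.3459, so W₂ = η₂·Q_m = 118 MW.

Ẇ₂ ≈ 118 MW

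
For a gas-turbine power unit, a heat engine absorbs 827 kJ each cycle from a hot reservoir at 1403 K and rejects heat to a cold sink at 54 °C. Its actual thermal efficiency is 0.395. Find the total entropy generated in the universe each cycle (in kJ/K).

T_C = 54 °C → 54 + 273.15 = 327.15 K.
W = η·Q_H = 0.395 × 827 = 326.7 kJ, so Q_C = Q_H − W = 500.3 kJ.
Reservoir entropy changes: ΔS_H = −Q_H/T_H = −827/1403.00 = -0.5895 kJ/K and ΔS_C = +Q_C/T_C = 500.3/327.15 = 1.529 kJ/K.
ΔS_univ = −Q_H/T_H + Q_C/T_C = 0.9399 kJ/K (> 0, since η = 0.395 < η_Carnot = 0.767).

ΔS_univ ≈ 0.9399 kJ/K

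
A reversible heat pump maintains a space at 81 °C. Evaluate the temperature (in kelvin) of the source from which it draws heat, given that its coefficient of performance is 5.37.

T_H = 81 °C → 81 + 273.15 = 354.15 K.
COP_HP = T_H/(T_H − T_C) ⇒ T_C = T_H·(COP_HP − 1)/COP_HP = 354.15 × (5.37 − 1)/5.37 = 288 K.

T_C ≈ 288 K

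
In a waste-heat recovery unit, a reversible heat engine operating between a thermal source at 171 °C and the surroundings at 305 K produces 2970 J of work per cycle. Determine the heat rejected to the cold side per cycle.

T_H = 171 °C → 171 + 273.15 = 444.15 K.
Since the cycle is reversible, η = 1 − T_C/T_H = 1 − 305.00/444.15 = 0.3133.
Since Q_C/Q_H = T_C/T_H and Q_H = W/η, Q_C = W·T_C/(T_H − T_C) = 2970 × 305.00/139.15 = 6510 J.

Q_C ≈ 6510 J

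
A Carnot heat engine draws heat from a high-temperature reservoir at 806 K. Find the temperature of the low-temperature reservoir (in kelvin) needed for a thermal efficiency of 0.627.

T_C ≈ 301 K

From η = 1 − T_C/T_H, T_C = T_H·(1 − η) = 806.00 × (1 − 0.627) = 301 K.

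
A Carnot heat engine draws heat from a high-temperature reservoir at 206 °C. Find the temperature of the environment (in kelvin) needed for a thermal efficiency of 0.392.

T_H = 206 °C → 206 + 273.15 = 479.15 K.
From η = 1 − T_C/T_H, T_C = T_H·(1 − η) = 479.15 × (1 − 0.392) = 291 K.

T_C ≈ 291 K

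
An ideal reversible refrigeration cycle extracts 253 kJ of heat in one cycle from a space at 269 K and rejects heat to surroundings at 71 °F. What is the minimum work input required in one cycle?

W_in ≈ 24.3 kJ

T_H = 71 °F → (71 − 32) × 5/9 = 21.67 °C = 294.82 K.
For a reversible refrigerator, COP_R = T_C/(T_H − T_C) = 269.00/25.82 = 10.4196.
W = Q_C/COP_R = 253/10.4196 = 24.3 kJ.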